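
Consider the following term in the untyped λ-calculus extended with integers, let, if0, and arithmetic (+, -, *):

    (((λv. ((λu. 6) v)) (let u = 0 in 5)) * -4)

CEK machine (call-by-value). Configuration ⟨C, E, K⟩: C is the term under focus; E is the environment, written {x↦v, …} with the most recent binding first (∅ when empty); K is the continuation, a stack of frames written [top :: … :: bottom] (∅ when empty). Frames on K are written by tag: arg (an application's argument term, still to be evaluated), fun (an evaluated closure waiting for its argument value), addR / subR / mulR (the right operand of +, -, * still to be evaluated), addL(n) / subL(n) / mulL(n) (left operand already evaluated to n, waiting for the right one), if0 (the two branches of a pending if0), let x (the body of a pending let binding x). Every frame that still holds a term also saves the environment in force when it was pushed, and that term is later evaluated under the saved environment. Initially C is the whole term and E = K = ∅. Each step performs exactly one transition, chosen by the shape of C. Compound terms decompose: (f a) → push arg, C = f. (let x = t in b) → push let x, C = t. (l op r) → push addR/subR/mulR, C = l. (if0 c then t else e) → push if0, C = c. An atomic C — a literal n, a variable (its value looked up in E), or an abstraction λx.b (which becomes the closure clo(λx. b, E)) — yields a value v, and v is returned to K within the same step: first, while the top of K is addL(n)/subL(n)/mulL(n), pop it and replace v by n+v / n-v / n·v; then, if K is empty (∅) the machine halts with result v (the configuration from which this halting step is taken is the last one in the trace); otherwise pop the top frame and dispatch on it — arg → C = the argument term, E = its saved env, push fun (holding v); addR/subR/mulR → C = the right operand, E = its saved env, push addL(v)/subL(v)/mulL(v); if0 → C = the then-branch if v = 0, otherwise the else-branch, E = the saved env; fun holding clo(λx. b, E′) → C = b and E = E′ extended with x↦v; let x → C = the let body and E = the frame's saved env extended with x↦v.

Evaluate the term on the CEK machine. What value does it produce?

Answer: -24

Execution trace:
0. [C=(((λv. ((λu. 6) v)) (let u = 0 in 5)) * -4) | E=∅ | K=∅]
1. [C=((λv. ((λu. 6) v)) (let u = 0 in 5)) | E=∅ | K=[mulR]]
2. [C=(λv. ((λu. 6) v)) | E=∅ | K=[arg :: mulR]]
3. [C=(let u = 0 in 5) | E=∅ | K=[fun :: mulR]]
4. [C=0 | E=∅ | K=[let u :: fun :: mulR]]
5. [C=5 | E={u↦0} | K=[fun :: mulR]]
6. [C=((λu. 6) v) | E={v↦5} | K=[mulR]]
7. [C=(λu. 6) | E={v↦5} | K=[arg :: mulR]]
8. [C=v | E={v↦5} | K=[fun :: mulR]]
9. [C=6 | E={u↦5, v↦5} | K=[mulR]]
10. [C=-4 | E=∅ | K=[mulL(6)]]
→ final value -24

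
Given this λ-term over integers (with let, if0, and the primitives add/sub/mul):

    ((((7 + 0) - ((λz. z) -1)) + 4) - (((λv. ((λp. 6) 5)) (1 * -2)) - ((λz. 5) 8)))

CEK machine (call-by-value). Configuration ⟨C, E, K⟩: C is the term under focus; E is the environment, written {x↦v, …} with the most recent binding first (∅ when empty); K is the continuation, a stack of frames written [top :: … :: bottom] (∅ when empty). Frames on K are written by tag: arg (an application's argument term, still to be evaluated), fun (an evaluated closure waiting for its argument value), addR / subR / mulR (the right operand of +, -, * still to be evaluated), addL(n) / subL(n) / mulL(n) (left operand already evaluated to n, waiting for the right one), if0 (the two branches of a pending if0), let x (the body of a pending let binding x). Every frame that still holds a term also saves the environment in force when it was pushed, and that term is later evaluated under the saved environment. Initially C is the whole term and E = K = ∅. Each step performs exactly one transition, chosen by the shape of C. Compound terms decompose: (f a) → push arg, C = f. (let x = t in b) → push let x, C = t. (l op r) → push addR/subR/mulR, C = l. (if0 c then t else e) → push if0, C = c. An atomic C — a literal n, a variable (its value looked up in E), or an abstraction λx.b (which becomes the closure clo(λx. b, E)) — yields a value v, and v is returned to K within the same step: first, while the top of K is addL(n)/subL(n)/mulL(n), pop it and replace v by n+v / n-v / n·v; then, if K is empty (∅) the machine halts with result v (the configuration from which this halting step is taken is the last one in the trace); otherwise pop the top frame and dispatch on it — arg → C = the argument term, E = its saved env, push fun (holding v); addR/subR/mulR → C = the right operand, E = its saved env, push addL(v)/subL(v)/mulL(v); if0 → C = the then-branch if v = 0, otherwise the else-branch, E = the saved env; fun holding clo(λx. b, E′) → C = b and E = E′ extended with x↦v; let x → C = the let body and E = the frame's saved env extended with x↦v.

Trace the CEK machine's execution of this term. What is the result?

Answer: 11

Derivation:
0. <C=((((7 + 0) - ((λz. z) -1)) + 4) - (((λv. ((λp. 6) 5)) (1 * -2)) - ((λz. 5) 8))), E=∅, K=∅>
1. <C=(((7 + 0) - ((λz. z) -1)) + 4), E=∅, K=[subR]>
2. <C=((7 + 0) - ((λz. z) -1)), E=∅, K=[addR :: subR]>
3. <C=(7 + 0), E=∅, K=[subR :: addR :: subR]>
4. <C=7, E=∅, K=[addR :: subR :: addR :: subR]>
5. <C=0, E=∅, K=[addL(7) :: subR :: addR :: subR]>
6. <C=((λz. z) -1), E=∅, K=[subL(7) :: addR :: subR]>
7. <C=(λz. z), E=∅, K=[arg :: subL(7) :: addR :: subR]>
8. <C=-1, E=∅, K=[fun :: subL(7) :: addR :: subR]>
9. <C=z, E={z↦-1}, K=[subL(7) :: addR :: subR]>
10. <C=4, E=∅, K=[addL(8) :: subR]>
11. <C=(((λv. ((λp. 6) 5)) (1 * -2)) - ((λz. 5) 8)), E=∅, K=[subL(12)]>
12. <C=((λv. ((λp. 6) 5)) (1 * -2)), E=∅, K=[subR :: subL(12)]>
13. <C=(λv. ((λp. 6) 5)), E=∅, K=[arg :: subR :: subL(12)]>
14. <C=(1 * -2), E=∅, K=[fun :: subR :: subL(12)]>
15. <C=1, E=∅, K=[mulR :: fun :: subR :: subL(12)]>
16. <C=-2, E=∅, K=[mulL(1) :: fun :: subR :: subL(12)]>
17. <C=((λp. 6) 5), E={v↦-2}, K=[subR :: subL(12)]>
18. <C=(λp. 6), E={v↦-2}, K=[arg :: subR :: subL(12)]>
19. <C=5, E={v↦-2}, K=[fun :: subR :: subL(12)]>
20. <C=6, E={p↦5, v↦-2}, K=[subR :: subL(12)]>
21. <C=((λz. 5) 8), E=∅, K=[subL(6) :: subL(12)]>
22. <C=(λz. 5), E=∅, K=[arg :: subL(6) :: subL(12)]>
23. <C=8, E=∅, K=[fun :: subL(6) :: subL(12)]>
24. <C=5, E={z↦8}, K=[subL(6) :: subL(12)]>
→ final value 11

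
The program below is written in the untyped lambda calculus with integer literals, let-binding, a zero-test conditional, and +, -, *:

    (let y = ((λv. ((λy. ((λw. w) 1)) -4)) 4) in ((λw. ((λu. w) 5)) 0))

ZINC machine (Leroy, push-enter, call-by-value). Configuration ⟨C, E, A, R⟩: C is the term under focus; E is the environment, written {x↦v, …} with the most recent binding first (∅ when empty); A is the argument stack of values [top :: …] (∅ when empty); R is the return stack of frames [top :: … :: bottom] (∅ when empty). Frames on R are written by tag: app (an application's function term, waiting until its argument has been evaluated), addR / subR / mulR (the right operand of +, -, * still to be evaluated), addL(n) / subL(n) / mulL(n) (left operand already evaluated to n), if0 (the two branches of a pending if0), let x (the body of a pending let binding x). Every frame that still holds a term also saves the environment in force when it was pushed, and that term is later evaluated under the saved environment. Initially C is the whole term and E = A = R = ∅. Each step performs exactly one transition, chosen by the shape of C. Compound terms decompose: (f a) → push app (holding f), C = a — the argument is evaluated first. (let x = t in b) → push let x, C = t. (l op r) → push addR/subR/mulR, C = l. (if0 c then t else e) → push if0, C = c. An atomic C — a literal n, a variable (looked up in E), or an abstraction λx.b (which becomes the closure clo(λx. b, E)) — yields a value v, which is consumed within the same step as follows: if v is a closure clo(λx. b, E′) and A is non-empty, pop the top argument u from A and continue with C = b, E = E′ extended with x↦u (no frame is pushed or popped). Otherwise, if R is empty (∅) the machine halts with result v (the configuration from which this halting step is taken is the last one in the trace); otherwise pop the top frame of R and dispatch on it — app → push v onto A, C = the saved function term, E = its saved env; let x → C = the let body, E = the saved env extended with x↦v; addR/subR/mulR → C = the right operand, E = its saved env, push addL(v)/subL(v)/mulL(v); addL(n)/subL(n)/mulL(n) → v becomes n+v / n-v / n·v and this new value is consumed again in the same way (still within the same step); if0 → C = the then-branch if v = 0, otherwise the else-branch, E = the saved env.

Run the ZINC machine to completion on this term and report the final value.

0. <C=(let y = ((λv. ((λy. ((λw. w) 1)) -4)) 4) in ((λw. ((λu. w) 5)) 0)), E=∅, A=∅, R=∅>
1. <C=((λv. ((λy. ((λw. w) 1)) -4)) 4), E=∅, A=∅, R=[let y]>
2. <C=4, E=∅, A=∅, R=[app :: let y]>
3. <C=(λv. ((λy. ((λw. w) 1)) -4)), E=∅, A=[4], R=[let y]>
4. <C=((λy. ((λw. w) 1)) -4), E={v↦4}, A=∅, R=[let y]>
5. <C=-4, E={v↦4}, A=∅, R=[app :: let y]>
6. <C=(λy. ((λw. w) 1)), E={v↦4}, A=[-4], R=[let y]>
7. <C=((λw. w) 1), E={y↦-4, v↦4}, A=∅, R=[let y]>
8. <C=1, E={y↦-4, v↦4}, A=∅, R=[app :: let y]>
9. <C=(λw. w), E={y↦-4, v↦4}, A=[1], R=[let y]>
10. <C=w, E={w↦1, y↦-4, v↦4}, A=∅, R=[let y]>
11. <C=((λw. ((λu. w) 5)) 0), E={y↦1}, A=∅, R=∅>
12. <C=0, E={y↦1}, A=∅, R=[app]>
13. <C=(λw. ((λu. w) 5)), E={y↦1}, A=[0], R=∅>
14. <C=((λu. w) 5), E={w↦0, y↦1}, A=∅, R=∅>
15. <C=5, E={w↦0, y↦1}, A=∅, R=[app]>
16. <C=(λu. w), E={w↦0, y↦1}, A=[5], R=∅>
17. <C=w, E={u↦5, w↦0, y↦1}, A=∅, R=∅>
→ final value 0

Answer: 0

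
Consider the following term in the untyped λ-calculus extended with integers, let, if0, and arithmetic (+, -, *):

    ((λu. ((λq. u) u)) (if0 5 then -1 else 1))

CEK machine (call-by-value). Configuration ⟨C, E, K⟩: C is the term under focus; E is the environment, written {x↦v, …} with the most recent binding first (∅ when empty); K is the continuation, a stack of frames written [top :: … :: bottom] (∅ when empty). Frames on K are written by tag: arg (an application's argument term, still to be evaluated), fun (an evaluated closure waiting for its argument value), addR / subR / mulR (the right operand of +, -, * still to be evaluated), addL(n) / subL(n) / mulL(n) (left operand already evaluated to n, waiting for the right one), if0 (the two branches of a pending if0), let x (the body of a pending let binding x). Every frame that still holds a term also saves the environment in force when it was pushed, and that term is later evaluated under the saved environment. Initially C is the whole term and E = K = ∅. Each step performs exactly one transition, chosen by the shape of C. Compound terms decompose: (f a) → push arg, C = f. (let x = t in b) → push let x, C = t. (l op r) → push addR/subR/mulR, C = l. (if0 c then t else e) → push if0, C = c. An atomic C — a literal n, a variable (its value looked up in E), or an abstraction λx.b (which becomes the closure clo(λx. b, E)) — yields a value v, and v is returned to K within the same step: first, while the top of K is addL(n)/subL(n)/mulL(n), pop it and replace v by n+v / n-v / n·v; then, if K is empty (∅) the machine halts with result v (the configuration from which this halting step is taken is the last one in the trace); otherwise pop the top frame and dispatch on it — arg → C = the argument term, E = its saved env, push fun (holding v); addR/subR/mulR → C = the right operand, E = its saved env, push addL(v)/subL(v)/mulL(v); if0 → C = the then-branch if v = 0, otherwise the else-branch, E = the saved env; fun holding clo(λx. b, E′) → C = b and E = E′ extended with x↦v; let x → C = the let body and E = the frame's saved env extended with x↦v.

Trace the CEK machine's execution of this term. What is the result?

[0] ⟨C=((λu. ((λq. u) u)) (if0 5 then -1 else 1)); E=∅; K=∅⟩
[1] ⟨C=(λu. ((λq. u) u)); E=∅; K=[arg]⟩
[2] ⟨C=(if0 5 then -1 else 1); E=∅; K=[fun]⟩
[3] ⟨C=5; E=∅; K=[if0 :: fun]⟩
[4] ⟨C=1; E=∅; K=[fun]⟩
[5] ⟨C=((λq. u) u); E={u↦1}; K=∅⟩
[6] ⟨C=(λq. u); E={u↦1}; K=[arg]⟩
[7] ⟨C=u; E={u↦1}; K=[fun]⟩
[8] ⟨C=u; E={q↦1, u↦1}; K=∅⟩
→ final value 1

Answer: 1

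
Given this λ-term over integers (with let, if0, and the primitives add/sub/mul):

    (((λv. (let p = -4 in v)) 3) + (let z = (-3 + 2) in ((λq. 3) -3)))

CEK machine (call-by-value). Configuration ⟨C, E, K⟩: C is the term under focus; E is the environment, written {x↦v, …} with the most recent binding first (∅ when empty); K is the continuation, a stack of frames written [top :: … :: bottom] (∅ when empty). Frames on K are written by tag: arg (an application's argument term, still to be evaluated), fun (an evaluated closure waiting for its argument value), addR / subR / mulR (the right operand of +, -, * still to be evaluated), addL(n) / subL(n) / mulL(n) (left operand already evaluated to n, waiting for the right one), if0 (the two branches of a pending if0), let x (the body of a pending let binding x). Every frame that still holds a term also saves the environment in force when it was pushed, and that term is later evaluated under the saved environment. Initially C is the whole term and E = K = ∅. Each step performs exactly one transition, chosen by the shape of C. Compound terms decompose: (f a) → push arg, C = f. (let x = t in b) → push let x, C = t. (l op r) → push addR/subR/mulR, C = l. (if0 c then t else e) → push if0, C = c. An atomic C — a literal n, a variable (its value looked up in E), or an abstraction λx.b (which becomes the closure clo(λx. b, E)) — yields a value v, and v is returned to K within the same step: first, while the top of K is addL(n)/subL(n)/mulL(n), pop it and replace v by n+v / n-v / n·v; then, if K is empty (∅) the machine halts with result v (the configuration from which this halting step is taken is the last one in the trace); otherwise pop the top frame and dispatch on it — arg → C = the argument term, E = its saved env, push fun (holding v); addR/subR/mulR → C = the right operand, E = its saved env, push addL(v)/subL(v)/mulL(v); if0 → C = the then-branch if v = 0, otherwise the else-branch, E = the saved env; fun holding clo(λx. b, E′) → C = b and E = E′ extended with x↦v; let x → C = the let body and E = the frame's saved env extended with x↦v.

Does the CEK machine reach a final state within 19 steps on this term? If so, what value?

Answer: 6

Derivation:
t=0: <C=(((λv. (let p = -4 in v)) 3) + (let z = (-3 + 2) in ((λq. 3) -3))), E=∅, K=∅>
t=1: <C=((λv. (let p = -4 in v)) 3), E=∅, K=[addR]>
t=2: <C=(λv. (let p = -4 in v)), E=∅, K=[arg :: addR]>
t=3: <C=3, E=∅, K=[fun :: addR]>
t=4: <C=(let p = -4 in v), E={v↦3}, K=[addR]>
t=5: <C=-4, E={v↦3}, K=[let p :: addR]>
t=6: <C=v, E={p↦-4, v↦3}, K=[addR]>
t=7: <C=(let z = (-3 + 2) in ((λq. 3) -3)), E=∅, K=[addL(3)]>
t=8: <C=(-3 + 2), E=∅, K=[let z :: addL(3)]>
t=9: <C=-3, E=∅, K=[addR :: let z :: addL(3)]>
t=10: <C=2, E=∅, K=[addL(-3) :: let z :: addL(3)]>
t=11: <C=((λq. 3) -3), E={z↦-1}, K=[addL(3)]>
t=12: <C=(λq. 3), E={z↦-1}, K=[arg :: addL(3)]>
t=13: <C=-3, E={z↦-1}, K=[fun :: addL(3)]>
t=14: <C=3, E={q↦-3, z↦-1}, K=[addL(3)]>
→ final value 6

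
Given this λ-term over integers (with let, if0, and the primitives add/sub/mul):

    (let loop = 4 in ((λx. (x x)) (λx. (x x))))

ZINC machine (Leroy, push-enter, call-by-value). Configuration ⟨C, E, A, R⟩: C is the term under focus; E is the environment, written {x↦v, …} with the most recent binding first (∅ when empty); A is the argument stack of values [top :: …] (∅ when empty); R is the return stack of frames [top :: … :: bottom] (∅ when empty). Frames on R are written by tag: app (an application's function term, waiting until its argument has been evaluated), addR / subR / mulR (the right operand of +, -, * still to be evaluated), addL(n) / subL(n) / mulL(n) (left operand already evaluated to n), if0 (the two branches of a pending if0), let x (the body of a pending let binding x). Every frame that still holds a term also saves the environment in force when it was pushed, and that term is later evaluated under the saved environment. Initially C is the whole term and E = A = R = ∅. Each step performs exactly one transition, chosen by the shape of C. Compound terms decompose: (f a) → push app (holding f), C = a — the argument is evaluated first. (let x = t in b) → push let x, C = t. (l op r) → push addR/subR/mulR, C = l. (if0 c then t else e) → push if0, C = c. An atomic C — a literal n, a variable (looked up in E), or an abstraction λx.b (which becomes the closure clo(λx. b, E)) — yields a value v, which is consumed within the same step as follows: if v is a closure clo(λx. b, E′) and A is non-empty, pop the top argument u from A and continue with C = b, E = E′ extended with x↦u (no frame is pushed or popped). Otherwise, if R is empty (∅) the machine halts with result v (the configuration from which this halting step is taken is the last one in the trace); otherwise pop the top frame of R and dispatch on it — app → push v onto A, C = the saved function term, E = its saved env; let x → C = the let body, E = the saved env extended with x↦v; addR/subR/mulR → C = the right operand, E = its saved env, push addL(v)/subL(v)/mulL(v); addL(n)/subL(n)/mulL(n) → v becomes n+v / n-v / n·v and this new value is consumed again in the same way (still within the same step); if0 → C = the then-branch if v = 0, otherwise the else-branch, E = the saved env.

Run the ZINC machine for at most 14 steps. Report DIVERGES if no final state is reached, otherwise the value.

t=0: <C=(let loop = 4 in ((λx. (x x)) (λx. (x x)))), E=∅, A=∅, R=∅>
t=1: <C=4, E=∅, A=∅, R=[let loop]>
t=2: <C=((λx. (x x)) (λx. (x x))), E={loop↦4}, A=∅, R=∅>
t=3: <C=(λx. (x x)), E={loop↦4}, A=∅, R=[app]>
t=4: <C=(λx. (x x)), E={loop↦4}, A=[clo(λx. (x x), {loop↦4})], R=∅>
t=5: <C=(x x), E={x↦clo(λx. (x x), {loop↦4}), loop↦4}, A=∅, R=∅>
t=6: <C=x, E={x↦clo(λx. (x x), {loop↦4}), loop↦4}, A=∅, R=[app]>
t=7: <C=x, E={x↦clo(λx. (x x), {loop↦4}), loop↦4}, A=[clo(λx. (x x), {loop↦4})], R=∅>
… configuration repeats with period 3 (steps 5–7 recur indefinitely) …

Answer: DIVERGES (no final state within 14 steps)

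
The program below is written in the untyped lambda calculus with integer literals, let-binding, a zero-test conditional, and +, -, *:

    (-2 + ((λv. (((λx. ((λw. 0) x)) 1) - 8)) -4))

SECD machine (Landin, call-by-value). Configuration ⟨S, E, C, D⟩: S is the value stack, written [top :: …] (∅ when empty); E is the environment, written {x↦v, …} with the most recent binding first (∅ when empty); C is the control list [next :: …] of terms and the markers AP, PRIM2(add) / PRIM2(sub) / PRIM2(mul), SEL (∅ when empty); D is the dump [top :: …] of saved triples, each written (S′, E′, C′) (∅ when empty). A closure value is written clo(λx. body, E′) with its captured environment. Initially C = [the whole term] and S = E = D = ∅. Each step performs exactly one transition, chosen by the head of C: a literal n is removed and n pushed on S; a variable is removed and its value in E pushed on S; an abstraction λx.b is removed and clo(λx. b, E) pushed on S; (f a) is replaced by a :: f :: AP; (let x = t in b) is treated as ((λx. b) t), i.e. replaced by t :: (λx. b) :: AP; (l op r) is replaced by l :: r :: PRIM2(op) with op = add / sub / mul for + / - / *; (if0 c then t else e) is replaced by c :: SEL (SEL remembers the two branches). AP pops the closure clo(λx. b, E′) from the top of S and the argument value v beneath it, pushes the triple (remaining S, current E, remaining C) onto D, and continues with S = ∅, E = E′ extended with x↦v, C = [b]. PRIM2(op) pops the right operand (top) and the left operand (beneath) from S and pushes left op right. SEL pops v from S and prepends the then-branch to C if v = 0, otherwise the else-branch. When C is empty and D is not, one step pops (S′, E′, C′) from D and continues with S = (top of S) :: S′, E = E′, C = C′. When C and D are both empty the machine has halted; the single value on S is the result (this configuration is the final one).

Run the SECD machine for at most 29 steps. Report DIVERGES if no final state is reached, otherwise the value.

Answer: -10

Machine steps:
t=0: <S=∅, E=∅, C=[(-2 + ((λv. (((λx. ((λw. 0) x)) 1) - 8)) -4))], D=∅>
t=1: <S=∅, E=∅, C=[-2 :: ((λv. (((λx. ((λw. 0) x)) 1) - 8)) -4) :: PRIM2(add)], D=∅>
t=2: <S=[-2], E=∅, C=[((λv. (((λx. ((λw. 0) x)) 1) - 8)) -4) :: PRIM2(add)], D=∅>
t=3: <S=[-2], E=∅, C=[-4 :: (λv. (((λx. ((λw. 0) x)) 1) - 8)) :: AP :: PRIM2(add)], D=∅>
t=4: <S=[-4 :: -2], E=∅, C=[(λv. (((λx. ((λw. 0) x)) 1) - 8)) :: AP :: PRIM2(add)], D=∅>
t=5: <S=[clo(λv. (((λx. ((λw. 0) x)) 1) - 8), ∅) :: -4 :: -2], E=∅, C=[AP :: PRIM2(add)], D=∅>
t=6: <S=∅, E={v↦-4}, C=[(((λx. ((λw. 0) x)) 1) - 8)], D=[([-2], ∅, [PRIM2(add)])]>
t=7: <S=∅, E={v↦-4}, C=[((λx. ((λw. 0) x)) 1) :: 8 :: PRIM2(sub)], D=[([-2], ∅, [PRIM2(add)])]>
t=8: <S=∅, E={v↦-4}, C=[1 :: (λx. ((λw. 0) x)) :: AP :: 8 :: PRIM2(sub)], D=[([-2], ∅, [PRIM2(add)])]>
t=9: <S=[1], E={v↦-4}, C=[(λx. ((λw. 0) x)) :: AP :: 8 :: PRIM2(sub)], D=[([-2], ∅, [PRIM2(add)])]>
t=10: <S=[clo(λx. ((λw. 0) x), {v↦-4}) :: 1], E={v↦-4}, C=[AP :: 8 :: PRIM2(sub)], D=[([-2], ∅, [PRIM2(add)])]>
t=11: <S=∅, E={x↦1, v↦-4}, C=[((λw. 0) x)], D=[(∅, {v↦-4}, [8 :: PRIM2(sub)]) :: ([-2], ∅, [PRIM2(add)])]>
t=12: <S=∅, E={x↦1, v↦-4}, C=[x :: (λw. 0) :: AP], D=[(∅, {v↦-4}, [8 :: PRIM2(sub)]) :: ([-2], ∅, [PRIM2(add)])]>
t=13: <S=[1], E={x↦1, v↦-4}, C=[(λw. 0) :: AP], D=[(∅, {v↦-4}, [8 :: PRIM2(sub)]) :: ([-2], ∅, [PRIM2(add)])]>
t=14: <S=[clo(λw. 0, {x↦1, v↦-4}) :: 1], E={x↦1, v↦-4}, C=[AP], D=[(∅, {v↦-4}, [8 :: PRIM2(sub)]) :: ([-2], ∅, [PRIM2(add)])]>
t=15: <S=∅, E={w↦1, x↦1, v↦-4}, C=[0], D=[(∅, {x↦1, v↦-4}, ∅) :: (∅, {v↦-4}, [8 :: PRIM2(sub)]) :: ([-2], ∅, [PRIM2(add)])]>
t=16: <S=[0], E={w↦1, x↦1, v↦-4}, C=∅, D=[(∅, {x↦1, v↦-4}, ∅) :: (∅, {v↦-4}, [8 :: PRIM2(sub)]) :: ([-2], ∅, [PRIM2(add)])]>
t=17: <S=[0], E={x↦1, v↦-4}, C=∅, D=[(∅, {v↦-4}, [8 :: PRIM2(sub)]) :: ([-2], ∅, [PRIM2(add)])]>
t=18: <S=[0], E={v↦-4}, C=[8 :: PRIM2(sub)], D=[([-2], ∅, [PRIM2(add)])]>
t=19: <S=[8 :: 0], E={v↦-4}, C=[PRIM2(sub)], D=[([-2], ∅, [PRIM2(add)])]>
t=20: <S=[-8], E={v↦-4}, C=∅, D=[([-2], ∅, [PRIM2(add)])]>
t=21: <S=[-8 :: -2], E=∅, C=[PRIM2(add)], D=∅>
t=22: <S=[-10], E=∅, C=∅, D=∅>
→ final value -10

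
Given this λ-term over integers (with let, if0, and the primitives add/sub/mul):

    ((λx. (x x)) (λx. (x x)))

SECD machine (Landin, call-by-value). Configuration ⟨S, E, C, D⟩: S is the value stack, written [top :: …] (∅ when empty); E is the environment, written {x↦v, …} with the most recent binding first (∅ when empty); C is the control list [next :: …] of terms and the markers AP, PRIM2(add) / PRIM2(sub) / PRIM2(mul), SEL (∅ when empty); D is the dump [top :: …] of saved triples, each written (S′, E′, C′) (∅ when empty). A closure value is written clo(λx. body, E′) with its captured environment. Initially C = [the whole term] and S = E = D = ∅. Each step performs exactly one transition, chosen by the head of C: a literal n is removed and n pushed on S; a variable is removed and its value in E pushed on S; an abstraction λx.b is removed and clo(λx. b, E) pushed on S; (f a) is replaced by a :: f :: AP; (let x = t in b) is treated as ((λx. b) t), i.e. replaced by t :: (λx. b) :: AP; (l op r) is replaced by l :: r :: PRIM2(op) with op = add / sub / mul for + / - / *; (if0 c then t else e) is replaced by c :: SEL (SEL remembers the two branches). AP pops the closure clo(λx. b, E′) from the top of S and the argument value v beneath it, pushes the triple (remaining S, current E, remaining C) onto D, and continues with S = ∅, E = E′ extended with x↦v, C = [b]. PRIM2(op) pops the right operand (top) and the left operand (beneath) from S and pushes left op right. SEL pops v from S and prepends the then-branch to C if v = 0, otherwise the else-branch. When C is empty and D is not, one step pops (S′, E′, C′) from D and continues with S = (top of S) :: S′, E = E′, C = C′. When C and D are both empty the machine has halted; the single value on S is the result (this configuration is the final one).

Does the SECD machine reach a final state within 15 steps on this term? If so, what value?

Answer: DIVERGES (no final state within 15 steps)

Machine steps:
step 0: [S=∅ | E=∅ | C=[((λx. (x x)) (λx. (x x)))] | D=∅]
step 1: [S=∅ | E=∅ | C=[(λx. (x x)) :: (λx. (x x)) :: AP] | D=∅]
step 2: [S=[clo(λx. (x x), ∅)] | E=∅ | C=[(λx. (x x)) :: AP] | D=∅]
step 3: [S=[clo(λx. (x x), ∅) :: clo(λx. (x x), ∅)] | E=∅ | C=[AP] | D=∅]
step 4: [S=∅ | E={x↦clo(λx. (x x), ∅)} | C=[(x x)] | D=[(∅, ∅, ∅)]]
step 5: [S=∅ | E={x↦clo(λx. (x x), ∅)} | C=[x :: x :: AP] | D=[(∅, ∅, ∅)]]
step 6: [S=[clo(λx. (x x), ∅)] | E={x↦clo(λx. (x x), ∅)} | C=[x :: AP] | D=[(∅, ∅, ∅)]]
step 7: [S=[clo(λx. (x x), ∅) :: clo(λx. (x x), ∅)] | E={x↦clo(λx. (x x), ∅)} | C=[AP] | D=[(∅, ∅, ∅)]]
step 8: [S=∅ | E={x↦clo(λx. (x x), ∅)} | C=[(x x)] | D=[(∅, {x↦clo(λx. (x x), ∅)}, ∅) :: (∅, ∅, ∅)]]
step 9: [S=∅ | E={x↦clo(λx. (x x), ∅)} | C=[x :: x :: AP] | D=[(∅, {x↦clo(λx. (x x), ∅)}, ∅) :: (∅, ∅, ∅)]]
step 10: [S=[clo(λx. (x x), ∅)] | E={x↦clo(λx. (x x), ∅)} | C=[x :: AP] | D=[(∅, {x↦clo(λx. (x x), ∅)}, ∅) :: (∅, ∅, ∅)]]
step 11: [S=[clo(λx. (x x), ∅) :: clo(λx. (x x), ∅)] | E={x↦clo(λx. (x x), ∅)} | C=[AP] | D=[(∅, {x↦clo(λx. (x x), ∅)}, ∅) :: (∅, ∅, ∅)]]
step 12: [S=∅ | E={x↦clo(λx. (x x), ∅)} | C=[(x x)] | D=[(∅, {x↦clo(λx. (x x), ∅)}, ∅) :: (∅, {x↦clo(λx. (x x), ∅)}, ∅) :: (∅, ∅, ∅)]]
step 13: [S=∅ | E={x↦clo(λx. (x x), ∅)} | C=[x :: x :: AP] | D=[(∅, {x↦clo(λx. (x x), ∅)}, ∅) :: (∅, {x↦clo(λx. (x x), ∅)}, ∅) :: (∅, ∅, ∅)]]
step 14: [S=[clo(λx. (x x), ∅)] | E={x↦clo(λx. (x x), ∅)} | C=[x :: AP] | D=[(∅, {x↦clo(λx. (x x), ∅)}, ∅) :: (∅, {x↦clo(λx. (x x), ∅)}, ∅) :: (∅, ∅, ∅)]]
step 15: [S=[clo(λx. (x x), ∅) :: clo(λx. (x x), ∅)] | E={x↦clo(λx. (x x), ∅)} | C=[AP] | D=[(∅, {x↦clo(λx. (x x), ∅)}, ∅) :: (∅, {x↦clo(λx. (x x), ∅)}, ∅) :: (∅, ∅, ∅)]]
→ 15 transitions taken and the configuration is still not final: no result within 15 steps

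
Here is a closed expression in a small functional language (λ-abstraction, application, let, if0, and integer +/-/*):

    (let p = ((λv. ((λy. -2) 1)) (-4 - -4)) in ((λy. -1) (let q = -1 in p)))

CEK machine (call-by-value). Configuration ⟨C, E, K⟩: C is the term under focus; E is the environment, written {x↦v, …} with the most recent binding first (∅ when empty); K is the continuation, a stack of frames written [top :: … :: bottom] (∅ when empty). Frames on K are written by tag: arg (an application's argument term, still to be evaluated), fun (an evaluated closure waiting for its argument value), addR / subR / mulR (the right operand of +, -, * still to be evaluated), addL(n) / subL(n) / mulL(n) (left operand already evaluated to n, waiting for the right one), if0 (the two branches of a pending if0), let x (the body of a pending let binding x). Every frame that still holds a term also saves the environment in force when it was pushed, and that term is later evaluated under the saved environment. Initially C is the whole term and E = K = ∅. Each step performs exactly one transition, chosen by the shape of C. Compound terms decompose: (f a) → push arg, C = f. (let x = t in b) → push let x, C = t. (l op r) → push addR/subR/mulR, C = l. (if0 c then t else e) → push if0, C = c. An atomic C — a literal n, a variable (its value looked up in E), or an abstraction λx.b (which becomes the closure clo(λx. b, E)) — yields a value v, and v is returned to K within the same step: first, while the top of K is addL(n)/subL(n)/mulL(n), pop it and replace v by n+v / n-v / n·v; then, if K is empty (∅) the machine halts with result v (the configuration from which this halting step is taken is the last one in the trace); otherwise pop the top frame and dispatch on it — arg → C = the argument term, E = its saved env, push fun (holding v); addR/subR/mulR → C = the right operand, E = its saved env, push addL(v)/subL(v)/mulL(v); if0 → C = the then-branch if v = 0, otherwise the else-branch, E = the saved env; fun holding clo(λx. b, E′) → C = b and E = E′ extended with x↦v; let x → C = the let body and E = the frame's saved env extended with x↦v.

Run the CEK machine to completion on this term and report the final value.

t=0: <C=(let p = ((λv. ((λy. -2) 1)) (-4 - -4)) in ((λy. -1) (let q = -1 in p))), E=∅, K=∅>
t=1: <C=((λv. ((λy. -2) 1)) (-4 - -4)), E=∅, K=[let p]>
t=2: <C=(λv. ((λy. -2) 1)), E=∅, K=[arg :: let p]>
t=3: <C=(-4 - -4), E=∅, K=[fun :: let p]>
t=4: <C=-4, E=∅, K=[subR :: fun :: let p]>
t=5: <C=-4, E=∅, K=[subL(-4) :: fun :: let p]>
t=6: <C=((λy. -2) 1), E={v↦0}, K=[let p]>
t=7: <C=(λy. -2), E={v↦0}, K=[arg :: let p]>
t=8: <C=1, E={v↦0}, K=[fun :: let p]>
t=9: <C=-2, E={y↦1, v↦0}, K=[let p]>
t=10: <C=((λy. -1) (let q = -1 in p)), E={p↦-2}, K=∅>
t=11: <C=(λy. -1), E={p↦-2}, K=[arg]>
t=12: <C=(let q = -1 in p), E={p↦-2}, K=[fun]>
t=13: <C=-1, E={p↦-2}, K=[let q :: fun]>
t=14: <C=p, E={q↦-1, p↦-2}, K=[fun]>
t=15: <C=-1, E={y↦-2, p↦-2}, K=∅>
→ final value -1

Answer: -1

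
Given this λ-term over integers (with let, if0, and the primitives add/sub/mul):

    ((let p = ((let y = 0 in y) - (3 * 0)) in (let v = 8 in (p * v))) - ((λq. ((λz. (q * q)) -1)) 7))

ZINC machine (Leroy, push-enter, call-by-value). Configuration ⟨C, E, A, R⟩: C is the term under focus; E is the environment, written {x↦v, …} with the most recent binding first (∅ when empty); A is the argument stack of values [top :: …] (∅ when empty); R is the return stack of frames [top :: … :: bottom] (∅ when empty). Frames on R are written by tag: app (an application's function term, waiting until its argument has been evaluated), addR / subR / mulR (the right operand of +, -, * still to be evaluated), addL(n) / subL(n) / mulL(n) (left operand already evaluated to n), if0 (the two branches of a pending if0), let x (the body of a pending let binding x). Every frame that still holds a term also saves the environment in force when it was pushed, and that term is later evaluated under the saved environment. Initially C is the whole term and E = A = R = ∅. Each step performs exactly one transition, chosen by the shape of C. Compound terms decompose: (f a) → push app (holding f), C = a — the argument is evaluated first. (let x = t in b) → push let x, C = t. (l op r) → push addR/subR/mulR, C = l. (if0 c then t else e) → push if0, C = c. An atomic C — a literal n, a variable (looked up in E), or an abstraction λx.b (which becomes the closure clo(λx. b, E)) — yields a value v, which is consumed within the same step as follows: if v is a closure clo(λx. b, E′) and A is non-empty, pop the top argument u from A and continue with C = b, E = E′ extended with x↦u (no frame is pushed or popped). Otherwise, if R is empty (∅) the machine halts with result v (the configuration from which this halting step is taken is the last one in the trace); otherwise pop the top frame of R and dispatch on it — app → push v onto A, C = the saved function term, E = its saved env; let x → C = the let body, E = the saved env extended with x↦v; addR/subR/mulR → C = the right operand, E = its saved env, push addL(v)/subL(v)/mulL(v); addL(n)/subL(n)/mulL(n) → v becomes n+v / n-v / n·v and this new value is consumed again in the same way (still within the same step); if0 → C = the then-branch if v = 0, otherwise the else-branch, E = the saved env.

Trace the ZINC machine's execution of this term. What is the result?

Answer: -49

Derivation:
0. <C=((let p = ((let y = 0 in y) - (3 * 0)) in (let v = 8 in (p * v))) - ((λq. ((λz. (q * q)) -1)) 7)), E=∅, A=∅, R=∅>
1. <C=(let p = ((let y = 0 in y) - (3 * 0)) in (let v = 8 in (p * v))), E=∅, A=∅, R=[subR]>
2. <C=((let y = 0 in y) - (3 * 0)), E=∅, A=∅, R=[let p :: subR]>
3. <C=(let y = 0 in y), E=∅, A=∅, R=[subR :: let p :: subR]>
4. <C=0, E=∅, A=∅, R=[let y :: subR :: let p :: subR]>
5. <C=y, E={y↦0}, A=∅, R=[subR :: let p :: subR]>
6. <C=(3 * 0), E=∅, A=∅, R=[subL(0) :: let p :: subR]>
7. <C=3, E=∅, A=∅, R=[mulR :: subL(0) :: let p :: subR]>
8. <C=0, E=∅, A=∅, R=[mulL(3) :: subL(0) :: let p :: subR]>
9. <C=(let v = 8 in (p * v)), E={p↦0}, A=∅, R=[subR]>
10. <C=8, E={p↦0}, A=∅, R=[let v :: subR]>
11. <C=(p * v), E={v↦8, p↦0}, A=∅, R=[subR]>
12. <C=p, E={v↦8, p↦0}, A=∅, R=[mulR :: subR]>
13. <C=v, E={v↦8, p↦0}, A=∅, R=[mulL(0) :: subR]>
14. <C=((λq. ((λz. (q * q)) -1)) 7), E=∅, A=∅, R=[subL(0)]>
15. <C=7, E=∅, A=∅, R=[app :: subL(0)]>
16. <C=(λq. ((λz. (q * q)) -1)), E=∅, A=[7], R=[subL(0)]>
17. <C=((λz. (q * q)) -1), E={q↦7}, A=∅, R=[subL(0)]>
18. <C=-1, E={q↦7}, A=∅, R=[app :: subL(0)]>
19. <C=(λz. (q * q)), E={q↦7}, A=[-1], R=[subL(0)]>
20. <C=(q * q), E={z↦-1, q↦7}, A=∅, R=[subL(0)]>
21. <C=q, E={z↦-1, q↦7}, A=∅, R=[mulR :: subL(0)]>
22. <C=q, E={z↦-1, q↦7}, A=∅, R=[mulL(7) :: subL(0)]>
→ final value -49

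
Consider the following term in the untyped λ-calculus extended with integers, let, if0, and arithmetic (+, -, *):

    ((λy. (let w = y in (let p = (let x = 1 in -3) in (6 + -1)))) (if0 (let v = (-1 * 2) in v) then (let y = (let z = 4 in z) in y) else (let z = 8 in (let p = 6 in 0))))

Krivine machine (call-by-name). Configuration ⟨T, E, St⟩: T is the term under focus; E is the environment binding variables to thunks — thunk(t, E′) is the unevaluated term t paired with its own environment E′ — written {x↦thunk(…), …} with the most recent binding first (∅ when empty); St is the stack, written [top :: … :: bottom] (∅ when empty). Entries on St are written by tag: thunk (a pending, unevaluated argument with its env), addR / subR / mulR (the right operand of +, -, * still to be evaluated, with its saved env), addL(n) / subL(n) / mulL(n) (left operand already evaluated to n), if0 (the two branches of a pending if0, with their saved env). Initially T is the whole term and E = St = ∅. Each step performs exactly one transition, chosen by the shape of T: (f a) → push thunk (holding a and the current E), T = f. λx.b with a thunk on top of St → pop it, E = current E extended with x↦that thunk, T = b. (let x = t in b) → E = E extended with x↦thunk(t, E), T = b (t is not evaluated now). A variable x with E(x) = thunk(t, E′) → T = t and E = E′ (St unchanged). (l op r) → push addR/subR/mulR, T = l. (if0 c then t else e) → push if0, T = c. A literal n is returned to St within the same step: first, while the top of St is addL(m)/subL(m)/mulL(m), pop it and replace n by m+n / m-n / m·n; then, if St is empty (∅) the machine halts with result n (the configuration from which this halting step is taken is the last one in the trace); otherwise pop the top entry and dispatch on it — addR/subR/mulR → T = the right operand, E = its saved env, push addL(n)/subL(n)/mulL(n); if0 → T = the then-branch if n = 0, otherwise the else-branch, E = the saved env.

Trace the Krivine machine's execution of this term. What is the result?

Answer: 5

Machine steps:
[0] [T=((λy. (let w = y in (let p = (let x = 1 in -3) in (6 + -1)))) (if0 (let v = (-1 * 2) in v) then (let y = (let z = 4 in z) in y) else (let z = 8 in (let p = 6 in 0)))) | E=∅ | St=∅]
[1] [T=(λy. (let w = y in (let p = (let x = 1 in -3) in (6 + -1)))) | E=∅ | St=[thunk]]
[2] [T=(let w = y in (let p = (let x = 1 in -3) in (6 + -1))) | E={y↦thunk((if0 (let v = (-1 * 2) in v) then (let y = (let z = 4 in z) in y) else (let z = 8 in (let p = 6 in 0))), ∅)} | St=∅]
[3] [T=(let p = (let x = 1 in -3) in (6 + -1)) | E={w↦thunk(y, {y↦thunk((if0 (let v = (-1 * 2) in v) then (let y = (let z = 4 in z) in y) else (let z = 8 in (let p = 6 in 0))), ∅)}), y↦thunk((if0 (let v = (-1 * 2) in v) then (let y = (let z = 4 in z) in y) else (let z = 8 in (let p = 6 in 0))), ∅)} | St=∅]
[4] [T=(6 + -1) | E={p↦thunk((let x = 1 in -3), {w↦thunk(y, {y↦thunk((if0 (let v = (-1 * 2) in v) then (let y = (let z = 4 in z) in y) else (let z = 8 in (let p = 6 in 0))), ∅)}), y↦thunk((if0 (let v = (-1 * 2) in v) then (let y = (let z = 4 in z) in y) else (let z = 8 in (let p = 6 in 0))), ∅)}), w↦thunk(y, {y↦thunk((if0 (let v = (-1 * 2) in v) then (let y = (let z = 4 in z) in y) else (let z = 8 in (let p = 6 in 0))), ∅)}), y↦thunk((if0 (let v = (-1 * 2) in v) then (let y = (let z = 4 in z) in y) else (let z = 8 in (let p = 6 in 0))), ∅)} | St=∅]
[5] [T=6 | E={p↦thunk((let x = 1 in -3), {w↦thunk(y, {y↦thunk((if0 (let v = (-1 * 2) in v) then (let y = (let z = 4 in z) in y) else (let z = 8 in (let p = 6 in 0))), ∅)}), y↦thunk((if0 (let v = (-1 * 2) in v) then (let y = (let z = 4 in z) in y) else (let z = 8 in (let p = 6 in 0))), ∅)}), w↦thunk(y, {y↦thunk((if0 (let v = (-1 * 2) in v) then (let y = (let z = 4 in z) in y) else (let z = 8 in (let p = 6 in 0))), ∅)}), y↦thunk((if0 (let v = (-1 * 2) in v) then (let y = (let z = 4 in z) in y) else (let z = 8 in (let p = 6 in 0))), ∅)} | St=[addR]]
[6] [T=-1 | E={p↦thunk((let x = 1 in -3), {w↦thunk(y, {y↦thunk((if0 (let v = (-1 * 2) in v) then (let y = (let z = 4 in z) in y) else (let z = 8 in (let p = 6 in 0))), ∅)}), y↦thunk((if0 (let v = (-1 * 2) in v) then (let y = (let z = 4 in z) in y) else (let z = 8 in (let p = 6 in 0))), ∅)}), w↦thunk(y, {y↦thunk((if0 (let v = (-1 * 2) in v) then (let y = (let z = 4 in z) in y) else (let z = 8 in (let p = 6 in 0))), ∅)}), y↦thunk((if0 (let v = (-1 * 2) in v) then (let y = (let z = 4 in z) in y) else (let z = 8 in (let p = 6 in 0))), ∅)} | St=[addL(6)]]
→ final value 5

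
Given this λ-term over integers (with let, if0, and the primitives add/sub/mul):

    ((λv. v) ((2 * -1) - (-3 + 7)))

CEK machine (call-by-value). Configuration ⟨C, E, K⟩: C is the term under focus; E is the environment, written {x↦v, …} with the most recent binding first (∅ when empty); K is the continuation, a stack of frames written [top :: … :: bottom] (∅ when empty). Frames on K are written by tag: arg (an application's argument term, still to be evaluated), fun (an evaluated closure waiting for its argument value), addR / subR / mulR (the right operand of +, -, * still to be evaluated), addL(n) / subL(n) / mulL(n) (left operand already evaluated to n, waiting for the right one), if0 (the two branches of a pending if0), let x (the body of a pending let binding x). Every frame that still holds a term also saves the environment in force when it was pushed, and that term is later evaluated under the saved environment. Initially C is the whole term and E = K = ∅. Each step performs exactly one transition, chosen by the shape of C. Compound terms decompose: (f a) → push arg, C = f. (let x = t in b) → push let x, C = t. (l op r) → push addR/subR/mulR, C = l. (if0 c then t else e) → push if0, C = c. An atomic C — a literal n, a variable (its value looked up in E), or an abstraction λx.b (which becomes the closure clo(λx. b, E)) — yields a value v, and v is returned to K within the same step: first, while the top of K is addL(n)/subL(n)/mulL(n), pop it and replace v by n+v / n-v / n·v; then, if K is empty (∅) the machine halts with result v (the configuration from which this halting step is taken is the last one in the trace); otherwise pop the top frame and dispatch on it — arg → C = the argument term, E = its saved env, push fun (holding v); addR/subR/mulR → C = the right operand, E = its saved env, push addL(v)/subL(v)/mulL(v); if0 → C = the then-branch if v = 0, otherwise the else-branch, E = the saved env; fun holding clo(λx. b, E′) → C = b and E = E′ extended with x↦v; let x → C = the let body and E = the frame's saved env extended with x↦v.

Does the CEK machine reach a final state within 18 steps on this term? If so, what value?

[0] ⟨C=((λv. v) ((2 * -1) - (-3 + 7))); E=∅; K=∅⟩
[1] ⟨C=(λv. v); E=∅; K=[arg]⟩
[2] ⟨C=((2 * -1) - (-3 + 7)); E=∅; K=[fun]⟩
[3] ⟨C=(2 * -1); E=∅; K=[subR :: fun]⟩
[4] ⟨C=2; E=∅; K=[mulR :: subR :: fun]⟩
[5] ⟨C=-1; E=∅; K=[mulL(2) :: subR :: fun]⟩
[6] ⟨C=(-3 + 7); E=∅; K=[subL(-2) :: fun]⟩
[7] ⟨C=-3; E=∅; K=[addR :: subL(-2) :: fun]⟩
[8] ⟨C=7; E=∅; K=[addL(-3) :: subL(-2) :: fun]⟩
[9] ⟨C=v; E={v↦-6}; K=∅⟩
→ final value -6

Answer: -6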